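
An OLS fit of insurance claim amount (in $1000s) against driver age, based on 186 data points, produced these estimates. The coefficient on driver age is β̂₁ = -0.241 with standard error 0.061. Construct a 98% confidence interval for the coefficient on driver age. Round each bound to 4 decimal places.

df = n − 2 = 186 − 2 = 184.
t* = t_{0.01, 184} = 2.346785.
Margin = t* × SE = 2.346785 × 0.061 = 0.143154.
CI: -0.241 ± 0.143154 → (-0.3842, -0.0978).
With 98% confidence, each one-unit increase in driver age is associated with a change of between -0.3842 and -0.0978 $1000s in insurance claim amount.

(-0.3842, -0.0978)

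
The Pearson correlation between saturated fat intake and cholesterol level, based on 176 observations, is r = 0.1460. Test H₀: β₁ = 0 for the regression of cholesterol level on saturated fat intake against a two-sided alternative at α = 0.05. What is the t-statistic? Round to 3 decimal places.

t = r·√(n − 2)/√(1 − r²) = 0.1460·√174/√0.978684 = 1.947.
df = n − 2 = 174.
Two-sided p ≈ 0.0532, which is ≥ 0.05, so fail to reject H₀.
The data do not give significant evidence of a linear association between saturated fat intake and cholesterol level.

t = 1.947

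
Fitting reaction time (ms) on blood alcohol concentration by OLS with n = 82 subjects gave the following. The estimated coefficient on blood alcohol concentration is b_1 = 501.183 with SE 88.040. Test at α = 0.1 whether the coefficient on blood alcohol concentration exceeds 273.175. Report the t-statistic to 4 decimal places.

H₀: β₁ = 273.175 vs H₁: β₁ > 273.175.
t = (b_1 − β₁⁰)/SE = (501.183 − 273.175) / 88.040 = 2.5898.
df = n − 2 = 82 − 2 = 80.
One-sided p ≈ 0.0057, which is < 0.1, so reject H₀.
There is evidence that the true slope on blood alcohol concentration exceeds 273.175 ms per unit.

t = 2.5898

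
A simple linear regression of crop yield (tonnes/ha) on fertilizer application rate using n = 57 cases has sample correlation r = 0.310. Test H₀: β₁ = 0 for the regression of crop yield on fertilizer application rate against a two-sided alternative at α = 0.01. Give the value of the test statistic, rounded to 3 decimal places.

t = r·√(n − 2)/√(1 − r²) = 0.310·√55/√0.9039 = 2.418.
df = n − 2 = 55.
Two-sided p ≈ 0.0189, which is ≥ 0.01, so fail to reject H₀.
The data do not give significant evidence of a linear association between fertilizer application rate and crop yield.

t = 2.418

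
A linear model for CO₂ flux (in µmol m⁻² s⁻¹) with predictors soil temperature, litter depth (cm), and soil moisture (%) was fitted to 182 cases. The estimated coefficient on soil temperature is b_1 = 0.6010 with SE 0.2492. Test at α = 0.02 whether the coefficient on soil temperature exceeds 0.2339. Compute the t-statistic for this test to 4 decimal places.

H₀: β₁ = 0.2339 vs H₁: β₁ > 0.2339.
t = (b_1 − β₁⁰)/SE = (0.6010 − 0.2339) / 0.2492 = 1.4731.
df = n − k − 1 = 182 − 3 − 1 = 178.
One-sided p ≈ 0.0712, which is ≥ 0.02, so fail to reject H₀.
The data do not give significant evidence that the true slope on soil temperature exceeds 0.2339 µmol m⁻² s⁻¹ per unit, holding the other predictors fixed.

t = 1.4731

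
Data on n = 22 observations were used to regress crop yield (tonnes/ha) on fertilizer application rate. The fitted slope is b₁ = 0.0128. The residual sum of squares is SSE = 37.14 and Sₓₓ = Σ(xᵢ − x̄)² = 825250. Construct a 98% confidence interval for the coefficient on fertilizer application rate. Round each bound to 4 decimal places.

MSE = SSE/(n − 2) = 37.14/20 = 1.857.
SE(b₁) = √(MSE/Sₓₓ) = √(1.857/825250) = 0.00150008.
df = n − 2 = 20.
t* = t_{0.01, 20} = 2.527977.
Margin = t* × SE = 2.527977 × 0.00150008 = 0.003792.
CI: 0.0128 ± 0.003792 → (0.0090, 0.0166).
With 98% confidence, each one-unit increase in fertilizer application rate is associated with a change of between 0.0090 and 0.0166 tonnes/ha in crop yield.

(0.0090, 0.0166)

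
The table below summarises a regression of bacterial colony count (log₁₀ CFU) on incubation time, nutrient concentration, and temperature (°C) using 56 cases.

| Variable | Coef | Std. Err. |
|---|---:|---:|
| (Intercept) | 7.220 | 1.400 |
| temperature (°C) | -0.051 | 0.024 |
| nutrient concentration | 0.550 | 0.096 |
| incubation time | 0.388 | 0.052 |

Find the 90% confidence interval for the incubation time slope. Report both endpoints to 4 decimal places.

(0.3009, 0.4751)

Read off: b = 0.388, SE = 0.052 for incubation time.
df = n − k − 1 = 56 − 3 − 1 = 52.
t* = t_{0.05, 52} = 1.674689.
Margin = t* × SE = 1.674689 × 0.052 = 0.087084.
CI: 0.388 ± 0.087084 → (0.3009, 0.4751).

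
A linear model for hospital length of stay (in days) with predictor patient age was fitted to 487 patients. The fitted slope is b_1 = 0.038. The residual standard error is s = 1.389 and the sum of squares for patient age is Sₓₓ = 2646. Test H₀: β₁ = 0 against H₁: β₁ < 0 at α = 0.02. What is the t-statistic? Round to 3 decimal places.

SE(b_1) = s/√Sₓₓ = 1.389/√2646 = 0.0270027.
t = 0.038 / 0.0270027 = 1.407.
df = n − 2 = 485.
One-sided p ≈ 0.9200, which is ≥ 0.02, so fail to reject H₀.
The data do not give significant evidence that the true slope on patient age is negative.

t = 1.407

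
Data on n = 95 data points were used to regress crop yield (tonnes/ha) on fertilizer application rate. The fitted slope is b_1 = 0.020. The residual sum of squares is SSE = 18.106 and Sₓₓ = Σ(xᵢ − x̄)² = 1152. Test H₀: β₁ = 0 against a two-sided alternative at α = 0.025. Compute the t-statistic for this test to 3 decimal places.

MSE = SSE/(n − 2) = 18.106/93 = 0.194688.
SE(b_1) = √(MSE/Sₓₓ) = √(0.194688/1152) = 0.013.
t = 0.020 / 0.013 = 1.538.
df = n − 2 = 93.
Two-sided p ≈ 0.1273, which is ≥ 0.025, so fail to reject H₀.
The data do not give significant evidence of an association between fertilizer application rate and crop yield.

t = 1.538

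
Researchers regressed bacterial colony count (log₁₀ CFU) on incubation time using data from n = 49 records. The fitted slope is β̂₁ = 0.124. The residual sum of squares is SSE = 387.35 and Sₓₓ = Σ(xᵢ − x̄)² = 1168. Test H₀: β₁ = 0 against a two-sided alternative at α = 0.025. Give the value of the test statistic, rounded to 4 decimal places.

t = 1.4762

MSE = SSE/(n − 2) = 387.35/47 = 8.24149.
SE(β̂₁) = √(MSE/Sₓₓ) = √(8.24149/1168) = 0.0840004.
t = 0.124 / 0.0840004 = 1.4762.
df = n − 2 = 47.
Two-sided p ≈ 0.1466, which is ≥ 0.025, so fail to reject H₀.
The data do not give significant evidence of an association between incubation time and bacterial colony count.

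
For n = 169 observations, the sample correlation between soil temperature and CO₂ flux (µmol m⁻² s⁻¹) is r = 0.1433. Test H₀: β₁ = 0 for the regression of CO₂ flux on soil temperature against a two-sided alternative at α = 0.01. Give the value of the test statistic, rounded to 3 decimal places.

t = 1.871

t = r·√(n − 2)/√(1 − r²) = 0.1433·√167/√0.979465 = 1.871.
df = n − 2 = 167.
Two-sided p ≈ 0.0631, which is ≥ 0.01, so fail to reject H₀.
The data do not give significant evidence of a linear association between soil temperature and CO₂ flux.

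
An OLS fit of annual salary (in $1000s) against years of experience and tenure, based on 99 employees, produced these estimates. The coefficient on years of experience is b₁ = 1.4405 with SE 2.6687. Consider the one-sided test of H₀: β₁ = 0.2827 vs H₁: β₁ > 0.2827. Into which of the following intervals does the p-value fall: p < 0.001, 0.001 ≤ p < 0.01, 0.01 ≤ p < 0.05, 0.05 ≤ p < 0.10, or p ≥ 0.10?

p ≥ 0.10

t = (1.4405 − 0.2827) / 2.6687 = 0.434.
df = n − k − 1 = 99 − 2 − 1 = 96.
One-sided p = P(T_{96} > t) ≈ 0.3327.
So p ≥ 0.10.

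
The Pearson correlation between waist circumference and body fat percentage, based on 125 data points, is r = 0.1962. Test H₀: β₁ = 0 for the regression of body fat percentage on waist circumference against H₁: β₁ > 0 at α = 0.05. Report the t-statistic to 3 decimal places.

t = r·√(n − 2)/√(1 − r²) = 0.1962·√123/√0.961506 = 2.219.
df = n − 2 = 123.
One-sided p ≈ 0.0142, which is < 0.05, so reject H₀.
There is evidence of a linear association between waist circumference and body fat percentage.

t = 2.219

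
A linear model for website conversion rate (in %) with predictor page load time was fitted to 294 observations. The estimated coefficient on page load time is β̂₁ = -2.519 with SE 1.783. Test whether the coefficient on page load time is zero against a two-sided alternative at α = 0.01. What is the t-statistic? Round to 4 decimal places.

H₀: β₁ = 0 vs H₁: β₁ ≠ 0.
t = (β̂₁ − β₁⁰)/SE = -2.519 / 1.783 = -1.4128.
df = n − 2 = 294 − 2 = 292.
Two-sided p ≈ 0.1588, which is ≥ 0.01, so fail to reject H₀.
The data do not give significant evidence of an association between page load time and website conversion rate.

t = -1.4128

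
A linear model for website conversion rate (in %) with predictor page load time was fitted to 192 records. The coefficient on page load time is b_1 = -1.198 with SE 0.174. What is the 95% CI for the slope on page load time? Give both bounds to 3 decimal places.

df = n − 2 = 192 − 2 = 190.
t* = t_{0.025, 190} = 1.972528.
Margin = t* × SE = 1.972528 × 0.174 = 0.34322.
CI: -1.198 ± 0.34322 → (-1.541, -0.855).
With 95% confidence, each one-unit increase in page load time is associated with a change of between -1.541 and -0.855 % in website conversion rate.

(-1.541, -0.855)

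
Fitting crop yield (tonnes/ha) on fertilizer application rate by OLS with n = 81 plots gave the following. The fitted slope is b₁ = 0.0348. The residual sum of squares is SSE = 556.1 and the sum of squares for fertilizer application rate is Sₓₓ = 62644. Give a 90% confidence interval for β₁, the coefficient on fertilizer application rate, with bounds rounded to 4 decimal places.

MSE = SSE/(n − 2) = 556.1/79 = 7.03924.
SE(b₁) = √(MSE/Sₓₓ) = √(7.03924/62644) = 0.0106004.
df = n − 2 = 79.
t* = t_{0.05, 79} = 1.664371.
Margin = t* × SE = 1.664371 × 0.0106004 = 0.017643.
CI: 0.0348 ± 0.017643 → (0.0172, 0.0524).
With 90% confidence, each one-unit increase in fertilizer application rate is associated with a change of between 0.0172 and 0.0524 tonnes/ha in crop yield.

(0.0172, 0.0524)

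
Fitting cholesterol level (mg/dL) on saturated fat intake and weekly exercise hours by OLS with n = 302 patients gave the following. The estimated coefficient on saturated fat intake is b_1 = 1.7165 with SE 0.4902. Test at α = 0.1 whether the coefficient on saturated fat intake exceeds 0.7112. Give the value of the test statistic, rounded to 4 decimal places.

H₀: β₁ = 0.7112 vs H₁: β₁ > 0.7112.
t = (b_1 − β₁⁰)/SE = (1.7165 − 0.7112) / 0.4902 = 2.0508.
df = n − k − 1 = 302 − 2 − 1 = 299.
One-sided p ≈ 0.0206, which is < 0.1, so reject H₀.
There is evidence that the true slope on saturated fat intake exceeds 0.7112 mg/dL per unit, holding the other predictors fixed.

t = 2.0508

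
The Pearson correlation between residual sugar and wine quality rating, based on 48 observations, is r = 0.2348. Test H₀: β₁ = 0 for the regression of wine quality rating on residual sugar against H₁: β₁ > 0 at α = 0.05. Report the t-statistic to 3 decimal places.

t = r·√(n − 2)/√(1 − r²) = 0.2348·√46/√0.944869 = 1.638.
df = n − 2 = 46.
One-sided p ≈ 0.0541, which is ≥ 0.05, so fail to reject H₀.
The data do not give significant evidence of a linear association between residual sugar and wine quality rating.

t = 1.638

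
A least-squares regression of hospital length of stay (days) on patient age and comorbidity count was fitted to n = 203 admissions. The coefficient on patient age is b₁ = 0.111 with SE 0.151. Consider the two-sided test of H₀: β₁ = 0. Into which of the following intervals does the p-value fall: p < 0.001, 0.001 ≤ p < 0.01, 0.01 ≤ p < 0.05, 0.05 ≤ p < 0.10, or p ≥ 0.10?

t = 0.111 / 0.151 = 0.735.
df = n − k − 1 = 203 − 2 − 1 = 200.
Two-sided p = 2·P(T_{200} > |t|) ≈ 0.4631.
So p ≥ 0.10.

p ≥ 0.10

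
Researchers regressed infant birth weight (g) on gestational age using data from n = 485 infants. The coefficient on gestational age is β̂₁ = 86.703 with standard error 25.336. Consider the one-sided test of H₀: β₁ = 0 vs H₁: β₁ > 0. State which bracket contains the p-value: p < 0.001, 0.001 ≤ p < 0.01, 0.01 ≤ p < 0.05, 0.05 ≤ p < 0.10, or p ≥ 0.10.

t = 86.703 / 25.336 = 3.422.
df = n − 2 = 485 − 2 = 483.
One-sided p = P(T_{483} > t) ≈ 0.0003.
So p < 0.001.

p < 0.001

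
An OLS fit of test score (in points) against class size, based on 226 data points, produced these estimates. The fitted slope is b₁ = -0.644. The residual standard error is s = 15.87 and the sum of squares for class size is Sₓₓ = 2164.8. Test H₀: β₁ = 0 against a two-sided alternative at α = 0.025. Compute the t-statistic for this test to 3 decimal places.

t = -1.888

SE(b₁) = s/√Sₓₓ = 15.87/√2164.8 = 0.341089.
t = -0.644 / 0.341089 = -1.888.
df = n − 2 = 224.
Two-sided p ≈ 0.0603, which is ≥ 0.025, so fail to reject H₀.
The data do not give significant evidence of an association between class size and test score.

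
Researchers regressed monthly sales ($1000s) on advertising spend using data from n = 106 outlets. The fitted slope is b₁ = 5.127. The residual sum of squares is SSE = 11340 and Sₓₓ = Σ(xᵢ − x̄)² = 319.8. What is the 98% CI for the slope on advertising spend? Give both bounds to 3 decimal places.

MSE = SSE/(n − 2) = 11340/104 = 109.038.
SE(b₁) = √(MSE/Sₓₓ) = √(109.038/319.8) = 0.583916.
df = n − 2 = 104.
t* = t_{0.01, 104} = 2.362739.
Margin = t* × SE = 2.362739 × 0.583916 = 1.37964.
CI: 5.127 ± 1.37964 → (3.747, 6.507).
With 98% confidence, each one-unit increase in advertising spend is associated with a change of between 3.747 and 6.507 $1000s in monthly sales.

(3.747, 6.507)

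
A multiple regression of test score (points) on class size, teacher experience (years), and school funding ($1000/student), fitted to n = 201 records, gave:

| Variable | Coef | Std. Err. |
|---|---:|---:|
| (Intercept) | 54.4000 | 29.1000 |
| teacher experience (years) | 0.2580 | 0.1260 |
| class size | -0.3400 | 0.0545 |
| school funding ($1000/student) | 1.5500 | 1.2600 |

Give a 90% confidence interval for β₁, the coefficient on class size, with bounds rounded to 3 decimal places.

Read off: b = -0.3400, SE = 0.0545 for class size.
df = n − k − 1 = 201 − 3 − 1 = 197.
t* = t_{0.05, 197} = 1.652625.
Margin = t* × SE = 1.652625 × 0.0545 = 0.09007.
CI: -0.3400 ± 0.09007 → (-0.430, -0.250).

(-0.430, -0.250)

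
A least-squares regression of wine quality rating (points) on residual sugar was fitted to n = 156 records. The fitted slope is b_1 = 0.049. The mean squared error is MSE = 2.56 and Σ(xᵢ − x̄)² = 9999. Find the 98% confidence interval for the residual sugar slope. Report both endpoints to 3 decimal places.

(0.011, 0.087)

SE(b_1) = √(MSE/Sₓₓ) = √(2.56/9999) = 0.0160008.
df = n − 2 = 154.
t* = t_{0.01, 154} = 2.350806.
Margin = t* × SE = 2.350806 × 0.0160008 = 0.03761.
CI: 0.049 ± 0.03761 → (0.011, 0.087).
With 98% confidence, each one-unit increase in residual sugar is associated with a change of between 0.011 and 0.087 points in wine quality rating.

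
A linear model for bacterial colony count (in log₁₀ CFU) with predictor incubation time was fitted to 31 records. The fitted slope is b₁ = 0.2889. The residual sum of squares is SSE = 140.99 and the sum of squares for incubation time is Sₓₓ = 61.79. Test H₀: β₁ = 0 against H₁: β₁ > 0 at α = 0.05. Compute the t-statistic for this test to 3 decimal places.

MSE = SSE/(n − 2) = 140.99/29 = 4.86172.
SE(b₁) = √(MSE/Sₓₓ) = √(4.86172/61.79) = 0.280502.
t = 0.2889 / 0.280502 = 1.030.
df = n − 2 = 29.
One-sided p ≈ 0.1558, which is ≥ 0.05, so fail to reject H₀.
The data do not give significant evidence that the true slope on incubation time is positive.

t = 1.030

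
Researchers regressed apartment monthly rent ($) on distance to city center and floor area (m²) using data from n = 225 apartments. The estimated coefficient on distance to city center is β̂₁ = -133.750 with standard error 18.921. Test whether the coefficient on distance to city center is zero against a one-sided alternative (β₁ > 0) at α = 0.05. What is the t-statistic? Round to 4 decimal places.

t = -7.0689

H₀: β₁ = 0 vs H₁: β₁ > 0.
t = (β̂₁ − β₁⁰)/SE = -133.750 / 18.921 = -7.0689.
df = n − k − 1 = 225 − 2 − 1 = 222.
One-sided p ≈ 1.0000, which is ≥ 0.05, so fail to reject H₀.
The data do not give significant evidence that the true slope on distance to city center is positive, holding the other predictors fixed.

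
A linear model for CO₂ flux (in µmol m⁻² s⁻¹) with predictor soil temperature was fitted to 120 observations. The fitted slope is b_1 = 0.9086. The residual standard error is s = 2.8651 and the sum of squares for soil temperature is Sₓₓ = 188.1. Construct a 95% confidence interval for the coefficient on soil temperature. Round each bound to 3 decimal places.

SE(b_1) = s/√Sₓₓ = 2.8651/√188.1 = 0.208903.
df = n − 2 = 118.
t* = t_{0.025, 118} = 1.980272.
Margin = t* × SE = 1.980272 × 0.208903 = 0.41369.
CI: 0.9086 ± 0.41369 → (0.495, 1.322).
With 95% confidence, each one-unit increase in soil temperature is associated with a change of between 0.495 and 1.322 µmol m⁻² s⁻¹ in CO₂ flux.

(0.495, 1.322)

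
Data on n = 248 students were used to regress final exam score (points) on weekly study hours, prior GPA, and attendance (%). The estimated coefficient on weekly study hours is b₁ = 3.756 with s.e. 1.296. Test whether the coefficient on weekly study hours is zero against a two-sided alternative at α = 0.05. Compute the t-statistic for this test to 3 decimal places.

t = 2.898

H₀: β₁ = 0 vs H₁: β₁ ≠ 0.
t = (b₁ − β₁⁰)/SE = 3.756 / 1.296 = 2.898.
df = n − k − 1 = 248 − 3 − 1 = 244.
Two-sided p ≈ 0.0041, which is < 0.05, so reject H₀.
There is evidence that weekly study hours is associated with final exam score, holding the other predictors fixed.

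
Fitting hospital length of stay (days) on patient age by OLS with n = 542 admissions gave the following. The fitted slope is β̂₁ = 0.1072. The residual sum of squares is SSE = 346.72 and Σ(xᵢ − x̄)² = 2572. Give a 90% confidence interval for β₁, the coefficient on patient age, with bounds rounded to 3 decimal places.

MSE = SSE/(n − 2) = 346.72/540 = 0.642074.
SE(β̂₁) = √(MSE/Sₓₓ) = √(0.642074/2572) = 0.0158.
df = n − 2 = 540.
t* = t_{0.05, 540} = 1.64768.
Margin = t* × SE = 1.64768 × 0.0158 = 0.02603.
CI: 0.1072 ± 0.02603 → (0.081, 0.133).
With 90% confidence, each one-unit increase in patient age is associated with a change of between 0.081 and 0.133 days in hospital length of stay.

(0.081, 0.133)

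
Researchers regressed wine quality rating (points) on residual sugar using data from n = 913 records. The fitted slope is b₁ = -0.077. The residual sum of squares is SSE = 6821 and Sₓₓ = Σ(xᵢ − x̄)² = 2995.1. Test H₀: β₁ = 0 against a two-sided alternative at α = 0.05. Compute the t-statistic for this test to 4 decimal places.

MSE = SSE/(n − 2) = 6821/911 = 7.48738.
SE(b₁) = √(MSE/Sₓₓ) = √(7.48738/2995.1) = 0.0499988.
t = -0.077 / 0.0499988 = -1.5400.
df = n − 2 = 911.
Two-sided p ≈ 0.1239, which is ≥ 0.05, so fail to reject H₀.
The data do not give significant evidence of an association between residual sugar and wine quality rating.

t = -1.5400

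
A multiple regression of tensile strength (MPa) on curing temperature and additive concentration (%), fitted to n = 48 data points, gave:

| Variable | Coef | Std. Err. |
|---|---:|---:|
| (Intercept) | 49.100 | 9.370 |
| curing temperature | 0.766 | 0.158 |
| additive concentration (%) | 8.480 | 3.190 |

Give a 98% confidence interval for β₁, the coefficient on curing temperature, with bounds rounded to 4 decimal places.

Read off: b = 0.766, SE = 0.158 for curing temperature.
df = n − k − 1 = 48 − 2 − 1 = 45.
t* = t_{0.01, 45} = 2.412116.
Margin = t* × SE = 2.412116 × 0.158 = 0.381114.
CI: 0.766 ± 0.381114 → (0.3849, 1.1471).

(0.3849, 1.1471)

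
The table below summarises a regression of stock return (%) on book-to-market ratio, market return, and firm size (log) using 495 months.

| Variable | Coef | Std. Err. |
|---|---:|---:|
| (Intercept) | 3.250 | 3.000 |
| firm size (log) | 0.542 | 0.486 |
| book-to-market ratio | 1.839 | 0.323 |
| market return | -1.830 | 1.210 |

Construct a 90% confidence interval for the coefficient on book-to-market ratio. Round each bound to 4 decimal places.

Read off: b = 1.839, SE = 0.323 for book-to-market ratio.
df = n − k − 1 = 495 − 3 − 1 = 491.
t* = t_{0.05, 491} = 1.647963.
Margin = t* × SE = 1.647963 × 0.323 = 0.532292.
CI: 1.839 ± 0.532292 → (1.3067, 2.3713).

(1.3067, 2.3713)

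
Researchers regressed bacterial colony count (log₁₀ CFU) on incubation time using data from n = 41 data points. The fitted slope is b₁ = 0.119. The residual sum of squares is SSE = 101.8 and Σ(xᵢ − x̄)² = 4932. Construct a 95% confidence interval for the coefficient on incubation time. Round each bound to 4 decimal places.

(0.0725, 0.1655)

MSE = SSE/(n − 2) = 101.8/39 = 2.61026.
SE(b₁) = √(MSE/Sₓₓ) = √(2.61026/4932) = 0.0230054.
df = n − 2 = 39.
t* = t_{0.025, 39} = 2.022691.
Margin = t* × SE = 2.022691 × 0.0230054 = 0.046533.
CI: 0.119 ± 0.046533 → (0.0725, 0.1655).
With 95% confidence, each one-unit increase in incubation time is associated with a change of between 0.0725 and 0.1655 log₁₀ CFU in bacterial colony count.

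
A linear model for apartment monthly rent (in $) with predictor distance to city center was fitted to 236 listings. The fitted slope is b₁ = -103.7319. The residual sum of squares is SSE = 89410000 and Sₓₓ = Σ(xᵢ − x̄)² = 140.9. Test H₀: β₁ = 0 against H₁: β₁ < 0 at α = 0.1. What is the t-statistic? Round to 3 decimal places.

MSE = SSE/(n − 2) = 89410000/234 = 382094.
SE(b₁) = √(MSE/Sₓₓ) = √(382094/140.9) = 52.075.
t = -103.7319 / 52.075 = -1.992.
df = n − 2 = 234.
One-sided p ≈ 0.0238, which is < 0.1, so reject H₀.
There is evidence that the true slope on distance to city center is negative.

t = -1.992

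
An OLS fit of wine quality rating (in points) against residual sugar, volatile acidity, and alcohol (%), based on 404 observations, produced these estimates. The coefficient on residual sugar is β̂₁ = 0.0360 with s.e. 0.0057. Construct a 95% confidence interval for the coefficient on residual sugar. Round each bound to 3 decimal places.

(0.025, 0.047)

df = n − k − 1 = 404 − 3 − 1 = 400.
t* = t_{0.025, 400} = 1.965912.
Margin = t* × SE = 1.965912 × 0.0057 = 0.01121.
CI: 0.0360 ± 0.01121 → (0.025, 0.047).
With 95% confidence, each one-unit increase in residual sugar is associated with a change of between 0.025 and 0.047 points in wine quality rating, holding the other predictors fixed.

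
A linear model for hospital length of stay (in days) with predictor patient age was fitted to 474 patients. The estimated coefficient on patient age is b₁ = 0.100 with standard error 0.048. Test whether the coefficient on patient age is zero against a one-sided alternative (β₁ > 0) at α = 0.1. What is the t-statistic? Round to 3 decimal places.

H₀: β₁ = 0 vs H₁: β₁ > 0.
t = (b₁ − β₁⁰)/SE = 0.100 / 0.048 = 2.083.
df = n − 2 = 474 − 2 = 472.
One-sided p ≈ 0.0189, which is < 0.1, so reject H₀.
There is evidence that the true slope on patient age is positive.

t = 2.083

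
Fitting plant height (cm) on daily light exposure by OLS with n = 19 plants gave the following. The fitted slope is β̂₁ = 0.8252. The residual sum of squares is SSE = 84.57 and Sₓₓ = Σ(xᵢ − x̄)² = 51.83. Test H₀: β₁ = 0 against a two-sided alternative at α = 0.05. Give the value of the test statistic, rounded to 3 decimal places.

t = 2.664

MSE = SSE/(n − 2) = 84.57/17 = 4.97471.
SE(β̂₁) = √(MSE/Sₓₓ) = √(4.97471/51.83) = 0.309808.
t = 0.8252 / 0.309808 = 2.664.
df = n − 2 = 17.
Two-sided p ≈ 0.0164, which is < 0.05, so reject H₀.
There is evidence that daily light exposure is associated with plant height.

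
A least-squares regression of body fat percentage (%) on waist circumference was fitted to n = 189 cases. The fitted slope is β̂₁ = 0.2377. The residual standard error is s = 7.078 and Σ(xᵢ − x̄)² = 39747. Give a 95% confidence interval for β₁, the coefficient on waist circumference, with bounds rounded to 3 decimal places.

(0.168, 0.308)

SE(β̂₁) = s/√Sₓₓ = 7.078/√39747 = 0.0355025.
df = n − 2 = 187.
t* = t_{0.025, 187} = 1.972731.
Margin = t* × SE = 1.972731 × 0.0355025 = 0.07004.
CI: 0.2377 ± 0.07004 → (0.168, 0.308).
With 95% confidence, each one-unit increase in waist circumference is associated with a change of between 0.168 and 0.308 % in body fat percentage.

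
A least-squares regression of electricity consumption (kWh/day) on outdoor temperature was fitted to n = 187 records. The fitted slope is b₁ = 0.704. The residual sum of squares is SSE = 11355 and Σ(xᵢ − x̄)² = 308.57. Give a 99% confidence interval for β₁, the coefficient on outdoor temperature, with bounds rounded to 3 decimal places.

(-0.457, 1.865)

MSE = SSE/(n − 2) = 11355/185 = 61.3784.
SE(b₁) = √(MSE/Sₓₓ) = √(61.3784/308.57) = 0.445996.
df = n − 2 = 185.
t* = t_{0.005, 185} = 2.602665.
Margin = t* × SE = 2.602665 × 0.445996 = 1.16078.
CI: 0.704 ± 1.16078 → (-0.457, 1.865).
With 99% confidence, each one-unit increase in outdoor temperature is associated with a change of between -0.457 and 1.865 kWh/day in electricity consumption.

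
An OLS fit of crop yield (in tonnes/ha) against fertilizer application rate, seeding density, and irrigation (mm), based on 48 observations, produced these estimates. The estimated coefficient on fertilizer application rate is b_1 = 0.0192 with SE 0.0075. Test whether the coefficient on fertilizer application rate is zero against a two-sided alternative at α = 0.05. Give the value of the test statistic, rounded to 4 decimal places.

H₀: β₁ = 0 vs H₁: β₁ ≠ 0.
t = (b_1 − β₁⁰)/SE = 0.0192 / 0.0075 = 2.5600.
df = n − k − 1 = 48 − 3 − 1 = 44.
Two-sided p ≈ 0.0140, which is < 0.05, so reject H₀.
There is evidence that fertilizer application rate is associated with crop yield, holding the other predictors fixed.

t = 2.5600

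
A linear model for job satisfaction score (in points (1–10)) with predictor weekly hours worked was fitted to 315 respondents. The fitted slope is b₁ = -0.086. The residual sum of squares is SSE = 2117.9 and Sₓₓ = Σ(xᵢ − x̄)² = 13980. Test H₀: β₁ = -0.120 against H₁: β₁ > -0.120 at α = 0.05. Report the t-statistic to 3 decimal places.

MSE = SSE/(n − 2) = 2117.9/313 = 6.76645.
SE(b₁) = √(MSE/Sₓₓ) = √(6.76645/13980) = 0.0220002.
t = (-0.086 − (-0.120)) / 0.0220002 = 1.545.
df = n − 2 = 313.
One-sided p ≈ 0.0616, which is ≥ 0.05, so fail to reject H₀.
The data do not give significant evidence that the true slope on weekly hours worked exceeds -0.120 points (1–10) per unit.

t = 1.545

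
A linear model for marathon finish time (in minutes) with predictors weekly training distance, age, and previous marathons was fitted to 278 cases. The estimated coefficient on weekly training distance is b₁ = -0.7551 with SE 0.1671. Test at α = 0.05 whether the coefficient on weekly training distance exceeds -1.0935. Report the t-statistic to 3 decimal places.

H₀: β₁ = -1.0935 vs H₁: β₁ > -1.0935.
t = (b₁ − β₁⁰)/SE = (-0.7551 − (-1.0935)) / 0.1671 = 2.025.
df = n − k − 1 = 278 − 3 − 1 = 274.
One-sided p ≈ 0.0219, which is < 0.05, so reject H₀.
There is evidence that the true slope on weekly training distance exceeds -1.0935 minutes per unit, holding the other predictors fixed.

t = 2.025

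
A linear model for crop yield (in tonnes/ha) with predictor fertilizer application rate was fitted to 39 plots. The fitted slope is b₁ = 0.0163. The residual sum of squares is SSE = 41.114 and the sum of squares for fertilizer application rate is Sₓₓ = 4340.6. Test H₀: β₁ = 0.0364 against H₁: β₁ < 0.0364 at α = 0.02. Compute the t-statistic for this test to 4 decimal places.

t = -1.2563

MSE = SSE/(n − 2) = 41.114/37 = 1.11119.
SE(b₁) = √(MSE/Sₓₓ) = √(1.11119/4340.6) = 0.016.
t = (0.0163 − 0.0364) / 0.016 = -1.2563.
df = n − 2 = 37.
One-sided p ≈ 0.1084, which is ≥ 0.02, so fail to reject H₀.
The data do not give significant evidence that the true slope on fertilizer application rate is below 0.0364 tonnes/ha per unit.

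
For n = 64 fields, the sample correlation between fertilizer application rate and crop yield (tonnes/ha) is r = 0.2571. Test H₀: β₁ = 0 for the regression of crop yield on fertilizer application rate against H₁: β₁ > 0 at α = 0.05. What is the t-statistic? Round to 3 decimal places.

t = 2.095

t = r·√(n − 2)/√(1 − r²) = 0.2571·√62/√0.9339 = 2.095.
df = n − 2 = 62.
One-sided p ≈ 0.0201, which is < 0.05, so reject H₀.
There is evidence of a linear association between fertilizer application rate and crop yield.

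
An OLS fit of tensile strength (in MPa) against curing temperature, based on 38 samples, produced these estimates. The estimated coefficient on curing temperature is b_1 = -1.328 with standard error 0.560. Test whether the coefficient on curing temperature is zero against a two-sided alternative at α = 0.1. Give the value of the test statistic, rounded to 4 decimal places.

H₀: β₁ = 0 vs H₁: β₁ ≠ 0.
t = (b_1 − β₁⁰)/SE = -1.328 / 0.560 = -2.3714.
df = n − 2 = 38 − 2 = 36.
Two-sided p ≈ 0.0232, which is < 0.1, so reject H₀.
There is evidence that curing temperature is associated with tensile strength.

t = -2.3714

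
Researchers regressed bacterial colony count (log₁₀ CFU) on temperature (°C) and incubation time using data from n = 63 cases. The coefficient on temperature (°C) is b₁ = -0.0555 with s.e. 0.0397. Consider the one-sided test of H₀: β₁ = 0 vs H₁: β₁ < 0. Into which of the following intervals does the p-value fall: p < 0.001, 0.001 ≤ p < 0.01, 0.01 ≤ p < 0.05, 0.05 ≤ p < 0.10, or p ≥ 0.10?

0.05 ≤ p < 0.10

t = -0.0555 / 0.0397 = -1.398.
df = n − k − 1 = 63 − 2 − 1 = 60.
One-sided p = P(T_{60} < t) ≈ 0.0836.
So 0.05 ≤ p < 0.10.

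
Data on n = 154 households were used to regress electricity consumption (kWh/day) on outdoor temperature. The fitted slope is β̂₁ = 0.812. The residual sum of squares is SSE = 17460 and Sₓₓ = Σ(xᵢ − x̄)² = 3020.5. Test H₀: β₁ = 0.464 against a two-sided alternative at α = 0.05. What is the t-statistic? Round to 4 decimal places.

t = 1.7845

MSE = SSE/(n − 2) = 17460/152 = 114.868.
SE(β̂₁) = √(MSE/Sₓₓ) = √(114.868/3020.5) = 0.195012.
t = (0.812 − 0.464) / 0.195012 = 1.7845.
df = n − 2 = 152.
Two-sided p ≈ 0.0763, which is ≥ 0.05, so fail to reject H₀.
The data are consistent with a true slope of 0.464 kWh/day per unit of outdoor temperature.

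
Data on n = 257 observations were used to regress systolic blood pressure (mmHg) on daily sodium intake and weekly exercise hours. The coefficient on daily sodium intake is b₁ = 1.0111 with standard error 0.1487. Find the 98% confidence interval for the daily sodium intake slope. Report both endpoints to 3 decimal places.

(0.663, 1.359)

df = n − k − 1 = 257 − 2 − 1 = 254.
t* = t_{0.01, 254} = 2.341118.
Margin = t* × SE = 2.341118 × 0.1487 = 0.34812.
CI: 1.0111 ± 0.34812 → (0.663, 1.359).
With 98% confidence, each one-unit increase in daily sodium intake is associated with a change of between 0.663 and 1.359 mmHg in systolic blood pressure, holding the other predictors fixed.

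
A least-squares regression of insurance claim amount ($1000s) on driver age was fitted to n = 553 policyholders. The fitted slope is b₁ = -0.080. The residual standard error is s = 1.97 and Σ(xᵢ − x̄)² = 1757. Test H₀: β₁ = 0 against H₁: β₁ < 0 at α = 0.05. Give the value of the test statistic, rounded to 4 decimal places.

SE(b₁) = s/√Sₓₓ = 1.97/√1757 = 0.0469981.
t = -0.080 / 0.0469981 = -1.7022.
df = n − 2 = 551.
One-sided p ≈ 0.0446, which is < 0.05, so reject H₀.
There is evidence that the true slope on driver age is negative.

t = -1.7022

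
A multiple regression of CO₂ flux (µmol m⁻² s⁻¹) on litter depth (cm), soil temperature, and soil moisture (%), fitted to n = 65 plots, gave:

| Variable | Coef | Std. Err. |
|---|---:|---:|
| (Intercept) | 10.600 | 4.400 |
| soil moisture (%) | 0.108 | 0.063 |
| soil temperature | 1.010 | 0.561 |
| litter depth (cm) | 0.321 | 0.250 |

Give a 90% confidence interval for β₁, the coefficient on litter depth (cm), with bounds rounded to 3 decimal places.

Read off: b = 0.321, SE = 0.250 for litter depth (cm).
df = n − k − 1 = 65 − 3 − 1 = 61.
t* = t_{0.05, 61} = 1.670219.
Margin = t* × SE = 1.670219 × 0.250 = 0.41755.
CI: 0.321 ± 0.41755 → (-0.097, 0.739).

(-0.097, 0.739)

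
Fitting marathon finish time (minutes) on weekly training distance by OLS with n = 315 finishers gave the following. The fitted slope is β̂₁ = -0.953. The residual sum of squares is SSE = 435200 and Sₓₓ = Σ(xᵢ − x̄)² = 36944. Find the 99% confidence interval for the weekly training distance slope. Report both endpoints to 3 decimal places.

MSE = SSE/(n − 2) = 435200/313 = 1390.42.
SE(β̂₁) = √(MSE/Sₓₓ) = √(1390.42/36944) = 0.193999.
df = n − 2 = 313.
t* = t_{0.005, 313} = 2.591628.
Margin = t* × SE = 2.591628 × 0.193999 = 0.50277.
CI: -0.953 ± 0.50277 → (-1.456, -0.450).
With 99% confidence, each one-unit increase in weekly training distance is associated with a change of between -1.456 and -0.450 minutes in marathon finish time.

(-1.456, -0.450)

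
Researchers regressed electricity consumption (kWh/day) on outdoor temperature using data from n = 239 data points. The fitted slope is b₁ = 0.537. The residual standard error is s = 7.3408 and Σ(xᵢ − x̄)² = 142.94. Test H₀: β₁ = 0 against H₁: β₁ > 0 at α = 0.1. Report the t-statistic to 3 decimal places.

SE(b₁) = s/√Sₓₓ = 7.3408/√142.94 = 0.613997.
t = 0.537 / 0.613997 = 0.875.
df = n − 2 = 237.
One-sided p ≈ 0.1913, which is ≥ 0.1, so fail to reject H₀.
The data do not give significant evidence that the true slope on outdoor temperature is positive.

t = 0.875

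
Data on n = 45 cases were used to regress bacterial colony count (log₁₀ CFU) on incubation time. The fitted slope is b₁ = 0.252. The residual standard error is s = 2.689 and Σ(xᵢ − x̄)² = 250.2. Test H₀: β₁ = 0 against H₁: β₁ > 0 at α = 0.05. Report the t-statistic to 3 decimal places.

t = 1.482

SE(b₁) = s/√Sₓₓ = 2.689/√250.2 = 0.169999.
t = 0.252 / 0.169999 = 1.482.
df = n − 2 = 43.
One-sided p ≈ 0.0728, which is ≥ 0.05, so fail to reject H₀.
The data do not give significant evidence that the true slope on incubation time is positive.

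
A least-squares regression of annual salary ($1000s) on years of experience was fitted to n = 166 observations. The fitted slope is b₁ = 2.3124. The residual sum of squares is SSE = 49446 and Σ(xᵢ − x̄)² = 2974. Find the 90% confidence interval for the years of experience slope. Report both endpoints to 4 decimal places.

(1.7857, 2.8391)

MSE = SSE/(n − 2) = 49446/164 = 301.5.
SE(b₁) = √(MSE/Sₓₓ) = √(301.5/2974) = 0.3184.
df = n − 2 = 164.
t* = t_{0.05, 164} = 1.654198.
Margin = t* × SE = 1.654198 × 0.3184 = 0.526697.
CI: 2.3124 ± 0.526697 → (1.7857, 2.8391).
With 90% confidence, each one-unit increase in years of experience is associated with a change of between 1.7857 and 2.8391 $1000s in annual salary.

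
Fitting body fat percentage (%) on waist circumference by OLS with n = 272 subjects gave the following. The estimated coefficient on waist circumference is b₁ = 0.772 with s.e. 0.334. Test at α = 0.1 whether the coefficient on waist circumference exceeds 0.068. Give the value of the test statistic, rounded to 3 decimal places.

H₀: β₁ = 0.068 vs H₁: β₁ > 0.068.
t = (b₁ − β₁⁰)/SE = (0.772 − 0.068) / 0.334 = 2.108.
df = n − 2 = 272 − 2 = 270.
One-sided p ≈ 0.0180, which is < 0.1, so reject H₀.
There is evidence that the true slope on waist circumference exceeds 0.068 % per unit.

t = 2.108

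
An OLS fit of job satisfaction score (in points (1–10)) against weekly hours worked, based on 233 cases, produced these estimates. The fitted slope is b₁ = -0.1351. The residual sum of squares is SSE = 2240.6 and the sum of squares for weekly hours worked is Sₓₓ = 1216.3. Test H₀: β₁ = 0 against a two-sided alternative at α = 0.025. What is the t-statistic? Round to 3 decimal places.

t = -1.513

MSE = SSE/(n − 2) = 2240.6/231 = 9.69957.
SE(b₁) = √(MSE/Sₓₓ) = √(9.69957/1216.3) = 0.0893009.
t = -0.1351 / 0.0893009 = -1.513.
df = n − 2 = 231.
Two-sided p ≈ 0.1317, which is ≥ 0.025, so fail to reject H₀.
The data do not give significant evidence of an association between weekly hours worked and job satisfaction score.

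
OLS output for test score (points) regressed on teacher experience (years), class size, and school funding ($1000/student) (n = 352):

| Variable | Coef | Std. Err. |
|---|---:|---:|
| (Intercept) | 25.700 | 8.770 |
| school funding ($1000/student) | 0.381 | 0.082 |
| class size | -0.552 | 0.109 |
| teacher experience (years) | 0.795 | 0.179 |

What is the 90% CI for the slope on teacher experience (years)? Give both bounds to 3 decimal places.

Read off: b = 0.795, SE = 0.179 for teacher experience (years).
df = n − k − 1 = 352 − 3 − 1 = 348.
t* = t_{0.05, 348} = 1.649244.
Margin = t* × SE = 1.649244 × 0.179 = 0.29521.
CI: 0.795 ± 0.29521 → (0.500, 1.090).

(0.500, 1.090)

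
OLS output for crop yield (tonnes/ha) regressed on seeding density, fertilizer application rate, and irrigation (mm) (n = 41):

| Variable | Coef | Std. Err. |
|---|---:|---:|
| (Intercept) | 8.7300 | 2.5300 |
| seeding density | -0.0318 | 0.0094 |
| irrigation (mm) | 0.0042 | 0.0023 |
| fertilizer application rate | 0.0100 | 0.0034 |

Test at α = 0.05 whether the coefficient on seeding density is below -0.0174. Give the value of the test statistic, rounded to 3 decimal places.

t = -1.532

Read off: b = -0.0318, SE = 0.0094 for seeding density.
H₀: β₁ = -0.0174 vs H₁: β₁ < -0.0174.
t = (-0.0318 − (-0.0174)) / 0.0094 = -1.532.
df = n − k − 1 = 41 − 3 − 1 = 37.
One-sided p ≈ 0.0670, which is ≥ 0.05, so fail to reject H₀.
The data do not give significant evidence that the true slope on seeding density is below -0.0174 tonnes/ha per unit, holding the other predictors fixed.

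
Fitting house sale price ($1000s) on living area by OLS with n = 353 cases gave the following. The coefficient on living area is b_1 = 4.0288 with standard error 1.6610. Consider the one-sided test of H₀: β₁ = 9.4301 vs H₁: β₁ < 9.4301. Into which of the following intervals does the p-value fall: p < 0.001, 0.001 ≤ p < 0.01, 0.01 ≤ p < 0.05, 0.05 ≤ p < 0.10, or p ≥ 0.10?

p < 0.001

t = (4.0288 − 9.4301) / 1.6610 = -3.252.
df = n − 2 = 353 − 2 = 351.
One-sided p = P(T_{351} < t) ≈ 0.0006.
So p < 0.001.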